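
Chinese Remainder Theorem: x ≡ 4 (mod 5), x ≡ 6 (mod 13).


m₁ = 5, m₂ = 13, gcd = 1, so CRT applies. M = m₁·m₂ = 65
Let M₁ = M/m₁ = 13, M₂ = M/m₂ = 5
Find y₁ ≡ M₁⁻¹ (mod m₁): 13⁻¹ ≡ 2 (mod 5)
Find y₂ ≡ M₂⁻¹ (mod m₂): 5⁻¹ ≡ 8 (mod 13)
x = a₁·M₁·y₁ + a₂·M₂·y₂ = 4·13·2 + 6·5·8 = 344
Reduce mod 65: x ≡ 19
Check: 19 mod 5 = 4 ✓, 19 mod 13 = 6 ✓

x ≡ 19 (mod 65)


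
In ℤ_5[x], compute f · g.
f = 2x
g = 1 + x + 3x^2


Expand and collect like terms; reduce coefficients mod 5:
x^0: 0·1 = 0 ≡ 0 (mod 5)
x^1: 0·1 + 2·1 = 2 ≡ 2 (mod 5)
x^2: 0·3 + 2·1 = 2 ≡ 2 (mod 5)
x^3: 2·3 = 6 ≡ 1 (mod 5)
Result: 2x + 2x^2 + x^3

f · g = 2x + 2x^2 + x^3


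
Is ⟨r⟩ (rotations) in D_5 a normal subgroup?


H = ⟨r⟩ (rotations) in D_5
The rotation subgroup ⟨r⟩ has index 2 in D_5, so it is normal

Yes, normal subgroup


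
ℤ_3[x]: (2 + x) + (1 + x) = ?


Add coefficients mod 3:
x^0: 2 + 1 = 0 (mod 3)
x^1: 1 + 1 = 2 (mod 3)
Result: 2x

f + g = 2x


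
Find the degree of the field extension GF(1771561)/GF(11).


GF(1771561) = GF(11^6), so the extension degree is 6

[GF(1771561)/GF(11)] = 6


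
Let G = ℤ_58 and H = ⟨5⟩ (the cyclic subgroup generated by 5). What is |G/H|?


|⟨5⟩| = n / gcd(5, 58) = 58 / 1 = 58
H is normal (ℤ_58 is abelian).
|G/H| = |G| / |H| = 58 / 58 = 1

|G/H| = 1


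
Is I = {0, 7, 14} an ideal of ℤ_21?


Check ideal conditions for I = {0, 7, 14} in ℤ_21:
(1) I is an additive subgroup? Yes
(2) For r ∈ ℤ_21 and a ∈ I: r·a ∈ I? Yes

Yes, I is an ideal of ℤ_21


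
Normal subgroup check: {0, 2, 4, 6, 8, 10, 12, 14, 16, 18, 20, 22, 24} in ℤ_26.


H = {0, 2, 4, 6, 8, 10, 12, 14, 16, 18, 20, 22, 24} in ℤ_26
ℤ_26 is abelian; every subgroup of an abelian group is normal

Yes, normal subgroup


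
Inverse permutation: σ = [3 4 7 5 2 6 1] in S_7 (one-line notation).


To find σ⁻¹, swap domain and range:
σ(1) = 3 → σ⁻¹(3) = 1
σ(2) = 4 → σ⁻¹(4) = 2
σ(3) = 7 → σ⁻¹(7) = 3
σ(4) = 5 → σ⁻¹(5) = 4
σ(5) = 2 → σ⁻¹(2) = 5
σ(6) = 6 → σ⁻¹(6) = 6
σ(7) = 1 → σ⁻¹(1) = 7

σ⁻¹ = [7 5 1 2 4 6 3]


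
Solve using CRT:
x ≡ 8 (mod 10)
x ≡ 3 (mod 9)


m₁ = 10, m₂ = 9, gcd = 1, so CRT applies. M = m₁·m₂ = 90
Let M₁ = M/m₁ = 9, M₂ = M/m₂ = 10
Find y₁ ≡ M₁⁻¹ (mod m₁): 9⁻¹ ≡ 9 (mod 10)
Find y₂ ≡ M₂⁻¹ (mod m₂): 10⁻¹ ≡ 1 (mod 9)
x = a₁·M₁·y₁ + a₂·M₂·y₂ = 8·9·9 + 3·10·1 = 678
Reduce mod 90: x ≡ 48
Check: 48 mod 10 = 8 ✓, 48 mod 9 = 3 ✓

x ≡ 48 (mod 90)


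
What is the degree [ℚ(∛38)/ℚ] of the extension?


∛38 has minimal polynomial x³ - 38 (irreducible over ℚ since 38 is not a perfect cube)

[ℚ(∛38)/ℚ] = 3


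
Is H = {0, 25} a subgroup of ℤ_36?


Subgroup test for H = {0, 25} in (ℤ_36, +):
(1) 0 ∈ H? Yes
(2) Closure: for all a,b ∈ H, (a+b) mod 36 ∈ H? No  [counterexample: 25 + 25 = 14 ∉ H]
(3) Inverses: for all a ∈ H, -a mod 36 ∈ H? No

No, H is not a subgroup of ℤ_36


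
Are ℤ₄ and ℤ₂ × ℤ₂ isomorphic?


Comparing ℤ₄ and ℤ₂ × ℤ₂:
ℤ₄ has an element of order 4; ℤ₂×ℤ₂ has exponent 2

No, ℤ₄ ≇ ℤ₂ × ℤ₂


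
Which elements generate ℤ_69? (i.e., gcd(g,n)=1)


g generates ℤ_n iff gcd(g,n) = 1
Prime factors of 69: 3, 23
Generators are g ∈ {1,...,68} not divisible by any of these primes.
Generators: {1, 2, 4, 5, 7, 8, 10, 11, 13, 14, 16, 17, 19, 20, 22, 25, 26, 28, 29, 31, 32, 34, 35, 37, 38, 40, 41, 43, 44, 47, 49, 50, 52, 53, 55, 56, 58, 59, 61, 62, 64, 65, 67, 68}
Number of generators = φ(69) = 44

Generators of ℤ_69 = {1, 2, 4, 5, 7, 8, 10, 11, 13, 14, 16, 17, 19, 20, 22, 25, 26, 28, 29, 31, 32, 34, 35, 37, 38, 40, 41, 43, 44, 47, 49, 50, 52, 53, 55, 56, 58, 59, 61, 62, 64, 65, 67, 68}


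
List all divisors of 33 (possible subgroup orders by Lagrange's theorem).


Lagrange's theorem: |H| divides |G|
|G| = 33
Divisors of 33: 1, 3, 11, 33

Possible subgroup orders: {1, 3, 11, 33}


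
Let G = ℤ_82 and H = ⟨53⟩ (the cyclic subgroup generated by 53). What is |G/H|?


|⟨53⟩| = n / gcd(53, 82) = 82 / 1 = 82
H is normal (ℤ_82 is abelian).
|G/H| = |G| / |H| = 82 / 82 = 1

|G/H| = 1


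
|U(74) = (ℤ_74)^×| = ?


U(n) is the group of units mod n; |U(n)| = φ(n)
|U(74)| = φ(74) = 36

|U(74) = (ℤ_74)^×| = 36


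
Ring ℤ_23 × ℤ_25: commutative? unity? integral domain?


Direct product ring; commutative with unity (1,1); but (1,0)·(0,1) = (0,0) gives zero divisors, so not an integral domain
Commutative: Yes
Integral domain: No
Has unity: Yes

ℤ_23 × ℤ_25: Commutative=Yes, Unity=Yes


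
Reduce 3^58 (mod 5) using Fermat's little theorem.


Fermat's little theorem: if p is prime and gcd(a,p)=1, then a^(p-1) ≡ 1 (mod p)
p = 5 is prime, gcd(3,5) = 1
Reduce exponent: 58 mod 4 = 2
So 3^58 ≡ 3^2 (mod 5)
3^2 mod 5 = 4

3^58 ≡ 4 (mod 5)


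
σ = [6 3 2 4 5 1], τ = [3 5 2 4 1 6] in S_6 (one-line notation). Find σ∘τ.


σ∘τ: apply τ first, then σ
1 →τ 3 →σ 2
2 →τ 5 →σ 5
3 →τ 2 →σ 3
4 →τ 4 →σ 4
5 →τ 1 →σ 6
6 →τ 6 →σ 1

σ∘τ = [2 5 3 4 6 1]


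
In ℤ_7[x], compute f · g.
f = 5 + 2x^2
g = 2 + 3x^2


Expand and collect like terms; reduce coefficients mod 7:
x^0: 5·2 = 10 ≡ 3 (mod 7)
x^1: 5·0 + 0·2 = 0 ≡ 0 (mod 7)
x^2: 5·3 + 0·0 + 2·2 = 19 ≡ 5 (mod 7)
x^3: 0·3 + 2·0 = 0 ≡ 0 (mod 7)
x^4: 2·3 = 6 ≡ 6 (mod 7)
Result: 3 + 5x^2 + 6x^4

f · g = 3 + 5x^2 + 6x^4


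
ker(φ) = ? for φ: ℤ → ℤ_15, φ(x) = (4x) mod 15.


Kernel = preimage of identity
ker(φ) = {x ∈ ℤ : 4x ≡ 0 (mod 15)}. gcd(4,15) = 1, so 4x ≡ 0 (mod 15) ⟺ x ≡ 0 (mod 15/1 = 15). Hence ker(φ) = 15ℤ

ker(φ) = 15ℤ


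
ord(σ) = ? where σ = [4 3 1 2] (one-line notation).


Cycle decomposition: (1 4 2 3)
Cycle lengths: 4
Order = lcm(4) = 4

ord(σ) = 4


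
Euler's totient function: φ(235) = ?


Factor n: 235 = 5 × 47
φ(n) = n · ∏(1 - 1/p) over distinct primes p | n
φ(235) = 235 · (1 - 1/5) · (1 - 1/47) = 184

φ(235) = 184


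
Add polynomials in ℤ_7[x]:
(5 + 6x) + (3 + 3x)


Add coefficients mod 7:
x^0: 5 + 3 = 1 (mod 7)
x^1: 6 + 3 = 2 (mod 7)
Result: 1 + 2x

f + g = 1 + 2x


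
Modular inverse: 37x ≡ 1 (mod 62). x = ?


Use the extended Euclidean algorithm to write 1 = 37·s + 62·t; then s mod 62 is the inverse.
Euclidean algorithm:
  37 = 0·62 + 37
  62 = 1·37 + 25
  37 = 1·25 + 12
  25 = 2·12 + 1
  12 = 12·1 + 0
gcd(37,62) = 1
Back-substitution gives: 37·(-5) + 62·(3) = 1
So 37⁻¹ ≡ -5 ≡ 57 (mod 62)
Check: 37 × 57 = 2109 ≡ 1 (mod 62) ✓

37⁻¹ ≡ 57 (mod 62)


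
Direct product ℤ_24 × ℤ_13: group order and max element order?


|ℤ_24 × ℤ_13| = 24 × 13 = 312
Max element order = lcm(24,13) = 312
Cyclic? Yes (gcd=1)

|ℤ_24×ℤ_13| = 312, max element order = 312


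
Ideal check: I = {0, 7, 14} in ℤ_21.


Check ideal conditions for I = {0, 7, 14} in ℤ_21:
(1) I is an additive subgroup? Yes
(2) For r ∈ ℤ_21 and a ∈ I: r·a ∈ I? Yes

Yes, I is an ideal of ℤ_21


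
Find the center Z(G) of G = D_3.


Z(G) = {g ∈ G | gx = xg for all x ∈ G}
For odd n, Z(D_n) = {e}: no nontrivial rotation commutes with all reflections

Z(D_3) = {e}


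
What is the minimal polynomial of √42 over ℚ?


√42 satisfies x² - 42 = 0, irreducible over ℚ since 42 is squarefree

Minimal polynomial: x² - 42


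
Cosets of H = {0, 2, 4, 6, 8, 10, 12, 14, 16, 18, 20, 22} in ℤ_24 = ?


H = {0, 2, 4, 6, 8, 10, 12, 14, 16, 18, 20, 22}, |H| = 12
Number of cosets = |G|/|H| = 24/12 = 2
0 + H = {0, 2, 4, 6, 8, 10, 12, 14, 16, 18, 20, 22}
1 + H = {1, 3, 5, 7, 9, 11, 13, 15, 17, 19, 21, 23}

Cosets: 0+H={0,2,4,6,8,10,12,14,16,18,20,22}; 1+H={1,3,5,7,9,11,13,15,17,19,21,23}


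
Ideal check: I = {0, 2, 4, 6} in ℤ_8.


Check ideal conditions for I = {0, 2, 4, 6} in ℤ_8:
(1) I is an additive subgroup? Yes
(2) For r ∈ ℤ_8 and a ∈ I: r·a ∈ I? Yes

Yes, I is an ideal of ℤ_8


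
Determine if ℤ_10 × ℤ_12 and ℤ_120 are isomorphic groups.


Comparing ℤ_10 × ℤ_12 and ℤ_120:
gcd(10,12) = 2 ≠ 1. Max element order in ℤ_10×ℤ_12 is lcm(10,12) = 60 < 120, so it has no element of order 120

No, ℤ_10 × ℤ_12 ≇ ℤ_120


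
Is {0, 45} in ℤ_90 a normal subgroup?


H = {0, 45} in ℤ_90
ℤ_90 is abelian; every subgroup of an abelian group is normal

Yes, normal subgroup


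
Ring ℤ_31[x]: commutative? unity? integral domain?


ℤ_31 is a field (n prime), so ℤ_31[x] is a commutative integral domain with unity
Commutative: Yes
Integral domain: Yes
Has unity: Yes

ℤ_31[x]: Commutative=Yes, Unity=Yes


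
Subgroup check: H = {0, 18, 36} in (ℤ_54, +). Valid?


Subgroup test for H = {0, 18, 36} in (ℤ_54, +):
(1) 0 ∈ H? Yes
(2) Closure: for all a,b ∈ H, (a+b) mod 54 ∈ H? Yes
(3) Inverses: for all a ∈ H, -a mod 54 ∈ H? Yes

Yes, H is a subgroup of ℤ_54


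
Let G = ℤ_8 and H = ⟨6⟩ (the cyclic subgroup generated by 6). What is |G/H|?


|⟨6⟩| = n / gcd(6, 8) = 8 / 2 = 4
H is normal (ℤ_8 is abelian).
|G/H| = |G| / |H| = 8 / 4 = 2

|G/H| = 2


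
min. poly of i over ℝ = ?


i satisfies x² + 1 = 0, irreducible over ℝ

Minimal polynomial: x² + 1


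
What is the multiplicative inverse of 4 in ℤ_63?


Use the extended Euclidean algorithm to write 1 = 4·s + 63·t; then s mod 63 is the inverse.
Euclidean algorithm:
  4 = 0·63 + 4
  63 = 15·4 + 3
  4 = 1·3 + 1
  3 = 3·1 + 0
gcd(4,63) = 1
Back-substitution gives: 4·(16) + 63·(-1) = 1
So 4⁻¹ ≡ 16 ≡ 16 (mod 63)
Check: 4 × 16 = 64 ≡ 1 (mod 63) ✓

4⁻¹ ≡ 16 (mod 63)


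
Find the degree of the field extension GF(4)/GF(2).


GF(4) = GF(2^2), so the extension degree is 2

[GF(4)/GF(2)] = 2


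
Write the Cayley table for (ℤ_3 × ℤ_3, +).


Elements: {(0,0), (0,1), (0,2), (1,0), (1,1), (1,2), (2,0), (2,1), (2,2)}
Operation: componentwise addition mod (3, 3)
Entry (a, b) = ((a₁+b₁) mod 3, (a₂+b₂) mod 3)

Cayley table:
      | (0,0) | (0,1) | (0,2) | (1,0) | (1,1) | (1,2) | (2,0) | (2,1) | (2,2)
(0,0) | (0,0) | (0,1) | (0,2) | (1,0) | (1,1) | (1,2) | (2,0) | (2,1) | (2,2)
(0,1) | (0,1) | (0,2) | (0,0) | (1,1) | (1,2) | (1,0) | (2,1) | (2,2) | (2,0)
(0,2) | (0,2) | (0,0) | (0,1) | (1,2) | (1,0) | (1,1) | (2,2) | (2,0) | (2,1)
(1,0) | (1,0) | (1,1) | (1,2) | (2,0) | (2,1) | (2,2) | (0,0) | (0,1) | (0,2)
(1,1) | (1,1) | (1,2) | (1,0) | (2,1) | (2,2) | (2,0) | (0,1) | (0,2) | (0,0)
(1,2) | (1,2) | (1,0) | (1,1) | (2,2) | (2,0) | (2,1) | (0,2) | (0,0) | (0,1)
(2,0) | (2,0) | (2,1) | (2,2) | (0,0) | (0,1) | (0,2) | (1,0) | (1,1) | (1,2)
(2,1) | (2,1) | (2,2) | (2,0) | (0,1) | (0,2) | (0,0) | (1,1) | (1,2) | (1,0)
(2,2) | (2,2) | (2,0) | (2,1) | (0,2) | (0,0) | (0,1) | (1,2) | (1,0) | (1,1)


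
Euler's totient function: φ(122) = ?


Factor n: 122 = 2 × 61
φ(n) = n · ∏(1 - 1/p) over distinct primes p | n
φ(122) = 122 · (1 - 1/2) · (1 - 1/61) = 60

φ(122) = 60


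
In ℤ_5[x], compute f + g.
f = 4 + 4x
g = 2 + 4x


Add coefficients mod 5:
x^0: 4 + 2 = 1 (mod 5)
x^1: 4 + 4 = 3 (mod 5)
Result: 1 + 3x

f + g = 1 + 3x


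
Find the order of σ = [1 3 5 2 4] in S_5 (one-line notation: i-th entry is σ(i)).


Cycle decomposition: (2 3 5 4)
Cycle lengths: 4
Order = lcm(4) = 4

ord(σ) = 4


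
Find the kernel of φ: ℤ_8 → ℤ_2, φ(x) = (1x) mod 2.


Kernel = preimage of identity
ker(φ) = {x ∈ ℤ_8 : 1x ≡ 0 (mod 2)}. Since 2 | 8, φ is well-defined. The kernel is the cyclic subgroup ⟨2⟩ of ℤ_8 (order 4), i.e. {0, 2, 4, 6}

ker(φ) = {0, 2, 4, 6}


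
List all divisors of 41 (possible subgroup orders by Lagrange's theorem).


Lagrange's theorem: |H| divides |G|
|G| = 41
Divisors of 41: 1, 41

Possible subgroup orders: {1, 41}


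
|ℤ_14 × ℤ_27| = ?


|A × B| = |A| · |B|
|ℤ_14 × ℤ_27| = 14 × 27 = 378

|ℤ_14 × ℤ_27| = 378


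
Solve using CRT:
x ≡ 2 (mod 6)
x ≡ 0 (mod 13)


m₁ = 6, m₂ = 13, gcd = 1, so CRT applies. M = m₁·m₂ = 78
Let M₁ = M/m₁ = 13, M₂ = M/m₂ = 6
Find y₁ ≡ M₁⁻¹ (mod m₁): 13⁻¹ ≡ 1 (mod 6)
Find y₂ ≡ M₂⁻¹ (mod m₂): 6⁻¹ ≡ 11 (mod 13)
x = a₁·M₁·y₁ + a₂·M₂·y₂ = 2·13·1 + 0·6·11 = 26
Reduce mod 78: x ≡ 26
Check: 26 mod 6 = 2 ✓, 26 mod 13 = 0 ✓

x ≡ 26 (mod 78)


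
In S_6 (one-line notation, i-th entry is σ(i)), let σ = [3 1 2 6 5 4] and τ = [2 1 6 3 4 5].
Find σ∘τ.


σ∘τ: apply τ first, then σ
1 →τ 2 →σ 1
2 →τ 1 →σ 3
3 →τ 6 →σ 4
4 →τ 3 →σ 2
5 →τ 4 →σ 6
6 →τ 5 →σ 5

σ∘τ = [1 3 4 2 6 5]


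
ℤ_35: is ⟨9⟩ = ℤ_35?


g generates ℤ_n iff gcd(g, n) = 1
gcd(9, 35) = 1
Since gcd = 1, 9 is a generator.

Yes, 9 generates ℤ_35


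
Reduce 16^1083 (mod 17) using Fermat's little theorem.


Fermat's little theorem: if p is prime and gcd(a,p)=1, then a^(p-1) ≡ 1 (mod p)
p = 17 is prime, gcd(16,17) = 1
Reduce exponent: 1083 mod 16 = 11
So 16^1083 ≡ 16^11 (mod 17)
16^11 mod 17 = 16

16^1083 ≡ 16 (mod 17)


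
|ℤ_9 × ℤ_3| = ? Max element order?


|ℤ_9 × ℤ_3| = 9 × 3 = 27
Max element order = lcm(9,3) = 9
Cyclic? No (gcd=3)

|ℤ_9×ℤ_3| = 27, max element order = 9


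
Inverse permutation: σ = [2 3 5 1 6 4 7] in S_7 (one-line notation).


To find σ⁻¹, swap domain and range:
σ(1) = 2 → σ⁻¹(2) = 1
σ(2) = 3 → σ⁻¹(3) = 2
σ(3) = 5 → σ⁻¹(5) = 3
σ(4) = 1 → σ⁻¹(1) = 4
σ(5) = 6 → σ⁻¹(6) = 5
σ(6) = 4 → σ⁻¹(4) = 6
σ(7) = 7 → σ⁻¹(7) = 7

σ⁻¹ = [4 1 2 6 3 5 7]


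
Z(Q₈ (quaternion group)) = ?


Z(G) = {g ∈ G | gx = xg for all x ∈ G}
In Q₈ = {±1, ±i, ±j, ±k}, only ±1 commute with every element

Z(Q₈ (quaternion group)) = {1, -1}


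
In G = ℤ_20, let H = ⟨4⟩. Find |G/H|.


|⟨4⟩| = n / gcd(4, 20) = 20 / 4 = 5
H is normal (ℤ_20 is abelian).
|G/H| = |G| / |H| = 20 / 5 = 4

|G/H| = 4


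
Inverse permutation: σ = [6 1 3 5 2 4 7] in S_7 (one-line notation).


To find σ⁻¹, swap domain and range:
σ(1) = 6 → σ⁻¹(6) = 1
σ(2) = 1 → σ⁻¹(1) = 2
σ(3) = 3 → σ⁻¹(3) = 3
σ(4) = 5 → σ⁻¹(5) = 4
σ(5) = 2 → σ⁻¹(2) = 5
σ(6) = 4 → σ⁻¹(4) = 6
σ(7) = 7 → σ⁻¹(7) = 7

σ⁻¹ = [2 5 3 6 4 1 7]


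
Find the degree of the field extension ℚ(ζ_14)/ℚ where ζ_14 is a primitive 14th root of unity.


[ℚ(ζ_n):ℚ] = deg Φ_n(x) = φ(n). Here φ(14) = 6

[ℚ(ζ_14)/ℚ where ζ_14 is a primitive 14th root of unity] = 6


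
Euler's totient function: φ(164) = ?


Factor n: 164 = 2^2 × 41
φ(n) = n · ∏(1 - 1/p) over distinct primes p | n
φ(164) = 164 · (1 - 1/2) · (1 - 1/41) = 80

φ(164) = 80


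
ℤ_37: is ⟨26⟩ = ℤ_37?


g generates ℤ_n iff gcd(g, n) = 1
gcd(26, 37) = 1
Since gcd = 1, 26 is a generator.

Yes, 26 generates ℤ_37


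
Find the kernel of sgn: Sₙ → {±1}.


Kernel = preimage of identity
ker(sgn) = even permutations = Aₙ

ker(sgn) = Aₙ


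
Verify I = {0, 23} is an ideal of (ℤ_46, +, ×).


Check ideal conditions for I = {0, 23} in ℤ_46:
(1) I is an additive subgroup? Yes
(2) For r ∈ ℤ_46 and a ∈ I: r·a ∈ I? Yes

Yes, I is an ideal of ℤ_46


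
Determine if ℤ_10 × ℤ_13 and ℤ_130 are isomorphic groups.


Comparing ℤ_10 × ℤ_13 and ℤ_130:
gcd(10,13) = 1, so ℤ_10 × ℤ_13 ≅ ℤ_130 (CRT)

Yes, ℤ_10 × ℤ_13 ≅ ℤ_130


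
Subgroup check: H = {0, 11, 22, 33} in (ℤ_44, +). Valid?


Subgroup test for H = {0, 11, 22, 33} in (ℤ_44, +):
(1) 0 ∈ H? Yes
(2) Closure: for all a,b ∈ H, (a+b) mod 44 ∈ H? Yes
(3) Inverses: for all a ∈ H, -a mod 44 ∈ H? Yes

Yes, H is a subgroup of ℤ_44


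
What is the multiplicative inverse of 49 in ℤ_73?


Use the extended Euclidean algorithm to write 1 = 49·s + 73·t; then s mod 73 is the inverse.
Euclidean algorithm:
  49 = 0·73 + 49
  73 = 1·49 + 24
  49 = 2·24 + 1
  24 = 24·1 + 0
gcd(49,73) = 1
Back-substitution gives: 49·(3) + 73·(-2) = 1
So 49⁻¹ ≡ 3 ≡ 3 (mod 73)
Check: 49 × 3 = 147 ≡ 1 (mod 73) ✓

49⁻¹ ≡ 3 (mod 73)


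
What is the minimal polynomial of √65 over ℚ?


√65 satisfies x² - 65 = 0, irreducible over ℚ since 65 is squarefree

Minimal polynomial: x² - 65


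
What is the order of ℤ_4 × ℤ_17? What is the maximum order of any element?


|ℤ_4 × ℤ_17| = 4 × 17 = 68
Max element order = lcm(4,17) = 68
Cyclic? Yes (gcd=1)

|ℤ_4×ℤ_17| = 68, max element order = 68


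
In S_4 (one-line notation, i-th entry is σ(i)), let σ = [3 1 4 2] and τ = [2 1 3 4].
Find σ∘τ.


σ∘τ: apply τ first, then σ
1 →τ 2 →σ 1
2 →τ 1 →σ 3
3 →τ 3 →σ 4
4 →τ 4 →σ 2

σ∘τ = [1 3 4 2]


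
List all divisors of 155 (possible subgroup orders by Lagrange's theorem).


Lagrange's theorem: |H| divides |G|
|G| = 155
Divisors of 155: 1, 5, 31, 155

Possible subgroup orders: {1, 5, 31, 155}


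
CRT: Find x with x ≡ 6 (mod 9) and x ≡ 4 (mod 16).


m₁ = 9, m₂ = 16, gcd = 1, so CRT applies. M = m₁·m₂ = 144
Let M₁ = M/m₁ = 16, M₂ = M/m₂ = 9
Find y₁ ≡ M₁⁻¹ (mod m₁): 16⁻¹ ≡ 4 (mod 9)
Find y₂ ≡ M₂⁻¹ (mod m₂): 9⁻¹ ≡ 9 (mod 16)
x = a₁·M₁·y₁ + a₂·M₂·y₂ = 6·16·4 + 4·9·9 = 708
Reduce mod 144: x ≡ 132
Check: 132 mod 9 = 6 ✓, 132 mod 16 = 4 ✓

x ≡ 132 (mod 144)


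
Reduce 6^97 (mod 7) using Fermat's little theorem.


Fermat's little theorem: if p is prime and gcd(a,p)=1, then a^(p-1) ≡ 1 (mod p)
p = 7 is prime, gcd(6,7) = 1
Reduce exponent: 97 mod 6 = 1
So 6^97 ≡ 6^1 (mod 7)
6^1 mod 7 = 6

6^97 ≡ 6 (mod 7)


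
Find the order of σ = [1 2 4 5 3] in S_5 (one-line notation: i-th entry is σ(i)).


Cycle decomposition: (3 4 5)
Cycle lengths: 3
Order = lcm(3) = 3

ord(σ) = 3


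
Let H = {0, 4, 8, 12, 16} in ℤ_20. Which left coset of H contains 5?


5 + H = {5 + h (mod 20) : h ∈ H}
5+0=5, 5+4=9, 5+8=13, 5+12=17, 5+16=1
5 + H = {1, 5, 9, 13, 17} = 1 + H

5 + H = {1, 5, 9, 13, 17}


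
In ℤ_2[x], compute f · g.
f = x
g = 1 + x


Expand and collect like terms; reduce coefficients mod 2:
x^0: 0·1 = 0 ≡ 0 (mod 2)
x^1: 0·1 + 1·1 = 1 ≡ 1 (mod 2)
x^2: 1·1 = 1 ≡ 1 (mod 2)
Result: x + x^2

f · g = x + x^2


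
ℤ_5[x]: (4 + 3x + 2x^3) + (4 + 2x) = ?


Add coefficients mod 5:
x^0: 4 + 4 = 3 (mod 5)
x^1: 3 + 2 = 0 (mod 5)
x^2: 0 + 0 = 0 (mod 5)
x^3: 2 + 0 = 2 (mod 5)
Result: 3 + 2x^3

f + g = 3 + 2x^3


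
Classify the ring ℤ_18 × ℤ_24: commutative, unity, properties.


Direct product ring; commutative with unity (1,1); but (1,0)·(0,1) = (0,0) gives zero divisors, so not an integral domain
Commutative: Yes
Integral domain: No
Has unity: Yes

ℤ_18 × ℤ_24: Commutative=Yes, Unity=Yes


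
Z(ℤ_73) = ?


Z(G) = {g ∈ G | gx = xg for all x ∈ G}
ℤ_73 is abelian, so Z(G) = G

Z(ℤ_73) = ℤ_73


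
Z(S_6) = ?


Z(G) = {g ∈ G | gx = xg for all x ∈ G}
S_n is non-abelian for n ≥ 3; Z(S_6) is trivial

Z(S_6) = {e}


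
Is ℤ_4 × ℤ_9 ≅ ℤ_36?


Comparing ℤ_4 × ℤ_9 and ℤ_36:
gcd(4,9) = 1, so ℤ_4 × ℤ_9 ≅ ℤ_36 (CRT)

Yes, ℤ_4 × ℤ_9 ≅ ℤ_36


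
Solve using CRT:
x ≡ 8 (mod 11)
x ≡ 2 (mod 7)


m₁ = 11, m₂ = 7, gcd = 1, so CRT applies. M = m₁·m₂ = 77
Let M₁ = M/m₁ = 7, M₂ = M/m₂ = 11
Find y₁ ≡ M₁⁻¹ (mod m₁): 7⁻¹ ≡ 8 (mod 11)
Find y₂ ≡ M₂⁻¹ (mod m₂): 11⁻¹ ≡ 2 (mod 7)
x = a₁·M₁·y₁ + a₂·M₂·y₂ = 8·7·8 + 2·11·2 = 492
Reduce mod 77: x ≡ 30
Check: 30 mod 11 = 8 ✓, 30 mod 7 = 2 ✓

x ≡ 30 (mod 77)


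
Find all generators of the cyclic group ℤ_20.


g generates ℤ_n iff gcd(g,n) = 1
Prime factors of 20: 2, 5
Generators are g ∈ {1,...,19} not divisible by any of these primes.
Generators: {1, 3, 7, 9, 11, 13, 17, 19}
Number of generators = φ(20) = 8

Generators of ℤ_20 = {1, 3, 7, 9, 11, 13, 17, 19}


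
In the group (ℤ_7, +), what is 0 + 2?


Operation: addition mod 7
0 + 2 = (a + b) mod 7 with a = 0, b = 2

0 + 2 = 2


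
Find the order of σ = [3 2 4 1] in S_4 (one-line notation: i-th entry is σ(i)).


Cycle decomposition: (1 3 4)
Cycle lengths: 3
Order = lcm(3) = 3

ord(σ) = 3


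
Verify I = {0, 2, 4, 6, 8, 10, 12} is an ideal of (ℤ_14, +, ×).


Check ideal conditions for I = {0, 2, 4, 6, 8, 10, 12} in ℤ_14:
(1) I is an additive subgroup? Yes
(2) For r ∈ ℤ_14 and a ∈ I: r·a ∈ I? Yes

Yes, I is an ideal of ℤ_14


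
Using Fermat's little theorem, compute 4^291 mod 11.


Fermat's little theorem: if p is prime and gcd(a,p)=1, then a^(p-1) ≡ 1 (mod p)
p = 11 is prime, gcd(4,11) = 1
Reduce exponent: 291 mod 10 = 1
So 4^291 ≡ 4^1 (mod 11)
4^1 mod 11 = 4

4^291 ≡ 4 (mod 11)


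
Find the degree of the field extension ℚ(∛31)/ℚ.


∛31 has minimal polynomial x³ - 31 (irreducible over ℚ since 31 is not a perfect cube)

[ℚ(∛31)/ℚ] = 3


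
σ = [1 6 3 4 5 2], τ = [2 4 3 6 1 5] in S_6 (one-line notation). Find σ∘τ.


σ∘τ: apply τ first, then σ
1 →τ 2 →σ 6
2 →τ 4 →σ 4
3 →τ 3 →σ 3
4 →τ 6 →σ 2
5 →τ 1 →σ 1
6 →τ 5 →σ 5

σ∘τ = [6 4 3 2 1 5]


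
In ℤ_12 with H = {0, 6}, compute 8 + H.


8 + H = {8 + h (mod 12) : h ∈ H}
8+0=8, 8+6=2
8 + H = {2, 8} = 2 + H

8 + H = {2, 8}


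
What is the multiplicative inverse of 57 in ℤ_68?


Use the extended Euclidean algorithm to write 1 = 57·s + 68·t; then s mod 68 is the inverse.
Euclidean algorithm:
  57 = 0·68 + 57
  68 = 1·57 + 11
  57 = 5·11 + 2
  11 = 5·2 + 1
  2 = 2·1 + 0
gcd(57,68) = 1
Back-substitution gives: 57·(-31) + 68·(26) = 1
So 57⁻¹ ≡ -31 ≡ 37 (mod 68)
Check: 57 × 37 = 2109 ≡ 1 (mod 68) ✓

57⁻¹ ≡ 37 (mod 68)


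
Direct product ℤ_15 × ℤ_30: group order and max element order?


|ℤ_15 × ℤ_30| = 15 × 30 = 450
Max element order = lcm(15,30) = 30
Cyclic? No (gcd=15)

|ℤ_15×ℤ_30| = 450, max element order = 30


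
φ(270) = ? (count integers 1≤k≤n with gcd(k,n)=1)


Factor n: 270 = 2 × 3^3 × 5
φ(n) = n · ∏(1 - 1/p) over distinct primes p | n
φ(270) = 270 · (1 - 1/2) · (1 - 1/3) · (1 - 1/5) = 72

φ(270) = 72


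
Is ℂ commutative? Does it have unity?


ℂ is a field: commutative, has unity, every nonzero element is a unit (hence an integral domain)
Commutative: Yes
Integral domain: Yes
Has unity: Yes

ℂ: Commutative=Yes, Unity=Yes


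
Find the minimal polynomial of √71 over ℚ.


√71 satisfies x² - 71 = 0, irreducible over ℚ since 71 is squarefree

Minimal polynomial: x² - 71


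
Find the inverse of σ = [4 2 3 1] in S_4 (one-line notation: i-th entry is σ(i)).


To find σ⁻¹, swap domain and range:
σ(1) = 4 → σ⁻¹(4) = 1
σ(2) = 2 → σ⁻¹(2) = 2
σ(3) = 3 → σ⁻¹(3) = 3
σ(4) = 1 → σ⁻¹(1) = 4

σ⁻¹ = [4 2 3 1]


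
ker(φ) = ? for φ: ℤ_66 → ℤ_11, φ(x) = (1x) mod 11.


Kernel = preimage of identity
ker(φ) = {x ∈ ℤ_66 : 1x ≡ 0 (mod 11)}. Since 11 | 66, φ is well-defined. The kernel is the cyclic subgroup ⟨11⟩ of ℤ_66 (order 6), i.e. {0, 11, 22, 33, 44, 55}

ker(φ) = {0, 11, 22, 33, 44, 55}


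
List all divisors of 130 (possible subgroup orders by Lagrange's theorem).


Lagrange's theorem: |H| divides |G|
|G| = 130
Divisors of 130: 1, 2, 5, 10, 13, 26, 65, 130

Possible subgroup orders: {1, 2, 5, 10, 13, 26, 65, 130}


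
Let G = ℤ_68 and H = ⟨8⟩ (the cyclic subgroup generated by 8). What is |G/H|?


|⟨8⟩| = n / gcd(8, 68) = 68 / 4 = 17
H is normal (ℤ_68 is abelian).
|G/H| = |G| / |H| = 68 / 17 = 4

|G/H| = 4


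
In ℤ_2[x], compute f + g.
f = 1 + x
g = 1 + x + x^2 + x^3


Add coefficients mod 2:
x^0: 1 + 1 = 0 (mod 2)
x^1: 1 + 1 = 0 (mod 2)
x^2: 0 + 1 = 1 (mod 2)
x^3: 0 + 1 = 1 (mod 2)
Result: x^2 + x^3

f + g = x^2 + x^3


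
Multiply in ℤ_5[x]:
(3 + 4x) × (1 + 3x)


Expand and collect like terms; reduce coefficients mod 5:
x^0: 3·1 = 3 ≡ 3 (mod 5)
x^1: 3·3 + 4·1 = 13 ≡ 3 (mod 5)
x^2: 4·3 = 12 ≡ 2 (mod 5)
Result: 3 + 3x + 2x^2

f · g = 3 + 3x + 2x^2


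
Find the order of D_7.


|D_n| = 2n (n rotations and n reflections)
|D_7| = 2×7 = 14

|D_7| = 14


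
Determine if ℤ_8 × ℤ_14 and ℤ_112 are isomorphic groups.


Comparing ℤ_8 × ℤ_14 and ℤ_112:
gcd(8,14) = 2 ≠ 1. Max element order in ℤ_8×ℤ_14 is lcm(8,14) = 56 < 112, so it has no element of order 112

No, ℤ_8 × ℤ_14 ≇ ℤ_112


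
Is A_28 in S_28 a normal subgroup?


H = A_28 in S_28
A_28 has index 2 in S_28, and every subgroup of index 2 is normal

Yes, normal subgroup


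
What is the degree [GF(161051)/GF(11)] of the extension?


GF(161051) = GF(11^5), so the extension degree is 5

[GF(161051)/GF(11)] = 5


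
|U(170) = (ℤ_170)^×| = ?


U(n) is the group of units mod n; |U(n)| = φ(n)
|U(170)| = φ(170) = 64

|U(170) = (ℤ_170)^×| = 64


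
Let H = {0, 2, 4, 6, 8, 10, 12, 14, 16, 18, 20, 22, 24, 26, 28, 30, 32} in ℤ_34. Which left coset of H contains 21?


21 + H = {21 + h (mod 34) : h ∈ H}
21+0=21, 21+2=23, 21+4=25, 21+6=27, 21+8=29, 21+10=31, 21+12=33, 21+14=1, 21+16=3, 21+18=5, 21+20=7, 21+22=9, 21+24=11, 21+26=13, 21+28=15, 21+30=17, 21+32=19
21 + H = {1, 3, 5, 7, 9, 11, 13, 15, 17, 19, 21, 23, 25, 27, 29, 31, 33} = 1 + H

21 + H = {1, 3, 5, 7, 9, 11, 13, 15, 17, 19, 21, 23, 25, 27, 29, 31, 33}


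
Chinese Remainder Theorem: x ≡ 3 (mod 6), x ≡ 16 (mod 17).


m₁ = 6, m₂ = 17, gcd = 1, so CRT applies. M = m₁·m₂ = 102
Let M₁ = M/m₁ = 17, M₂ = M/m₂ = 6
Find y₁ ≡ M₁⁻¹ (mod m₁): 17⁻¹ ≡ 5 (mod 6)
Find y₂ ≡ M₂⁻¹ (mod m₂): 6⁻¹ ≡ 3 (mod 17)
x = a₁·M₁·y₁ + a₂·M₂·y₂ = 3·17·5 + 16·6·3 = 543
Reduce mod 102: x ≡ 33
Check: 33 mod 6 = 3 ✓, 33 mod 17 = 16 ✓

x ≡ 33 (mod 102)


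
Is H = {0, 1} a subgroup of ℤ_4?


Subgroup test for H = {0, 1} in (ℤ_4, +):
(1) 0 ∈ H? Yes
(2) Closure: for all a,b ∈ H, (a+b) mod 4 ∈ H? No  [counterexample: 1 + 1 = 2 ∉ H]
(3) Inverses: for all a ∈ H, -a mod 4 ∈ H? No

No, H is not a subgroup of ℤ_4


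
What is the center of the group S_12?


Z(G) = {g ∈ G | gx = xg for all x ∈ G}
S_n is non-abelian for n ≥ 3; Z(S_12) is trivial

Z(S_12) = {e}


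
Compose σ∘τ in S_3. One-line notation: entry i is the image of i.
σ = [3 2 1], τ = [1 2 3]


σ∘τ: apply τ first, then σ
1 →τ 1 →σ 3
2 →τ 2 →σ 2
3 →τ 3 →σ 1

σ∘τ = [3 2 1]


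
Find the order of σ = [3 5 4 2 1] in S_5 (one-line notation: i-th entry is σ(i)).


Cycle decomposition: (1 3 4 2 5)
Cycle lengths: 5
Order = lcm(5) = 5

ord(σ) = 5


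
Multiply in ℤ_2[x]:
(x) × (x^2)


Expand and collect like terms; reduce coefficients mod 2:
x^0: 0·0 = 0 ≡ 0 (mod 2)
x^1: 0·0 + 1·0 = 0 ≡ 0 (mod 2)
x^2: 0·1 + 1·0 = 0 ≡ 0 (mod 2)
x^3: 1·1 = 1 ≡ 1 (mod 2)
Result: x^3

f · g = x^3


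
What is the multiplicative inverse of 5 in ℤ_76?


Use the extended Euclidean algorithm to write 1 = 5·s + 76·t; then s mod 76 is the inverse.
Euclidean algorithm:
  5 = 0·76 + 5
  76 = 15·5 + 1
  5 = 5·1 + 0
gcd(5,76) = 1
Back-substitution gives: 5·(-15) + 76·(1) = 1
So 5⁻¹ ≡ -15 ≡ 61 (mod 76)
Check: 5 × 61 = 305 ≡ 1 (mod 76) ✓

5⁻¹ ≡ 61 (mod 76)


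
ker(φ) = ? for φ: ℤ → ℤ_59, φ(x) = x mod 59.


Kernel = preimage of identity
ker(φ) = {x ∈ ℤ : x ≡ 0 (mod 59)} = 59ℤ = {0, ±59, ±118, ...}

ker(φ) = 59ℤ


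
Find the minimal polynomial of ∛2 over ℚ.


∛2 satisfies x³ - 2 = 0, irreducible over ℚ (no rational root; 2 is not a perfect cube)

Minimal polynomial: x³ - 2


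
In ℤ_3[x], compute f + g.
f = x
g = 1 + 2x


Add coefficients mod 3:
x^0: 0 + 1 = 1 (mod 3)
x^1: 1 + 2 = 0 (mod 3)
Result: 1

f + g = 1


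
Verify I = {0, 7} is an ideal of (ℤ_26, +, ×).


Check ideal conditions for I = {0, 7} in ℤ_26:
(1) I is an additive subgroup? No
(2) For r ∈ ℤ_26 and a ∈ I: r·a ∈ I? No  [counterexample: r=2, a=7, r·a mod 26 = 14 ∉ I]

No, I is not an ideal of ℤ_26


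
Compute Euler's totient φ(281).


Factor n: 281 = 281
φ(n) = n · ∏(1 - 1/p) over distinct primes p | n
φ(281) = 281 · (1 - 1/281) = 280

φ(281) = 280


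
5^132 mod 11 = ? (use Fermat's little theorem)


Fermat's little theorem: if p is prime and gcd(a,p)=1, then a^(p-1) ≡ 1 (mod p)
p = 11 is prime, gcd(5,11) = 1
Reduce exponent: 132 mod 10 = 2
So 5^132 ≡ 5^2 (mod 11)
5^2 mod 11 = 3

5^132 ≡ 3 (mod 11)


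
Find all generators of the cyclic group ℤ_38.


g generates ℤ_n iff gcd(g,n) = 1
Prime factors of 38: 2, 19
Generators are g ∈ {1,...,37} not divisible by any of these primes.
Generators: {1, 3, 5, 7, 9, 11, 13, 15, 17, 21, 23, 25, 27, 29, 31, 33, 35, 37}
Number of generators = φ(38) = 18

Generators of ℤ_38 = {1, 3, 5, 7, 9, 11, 13, 15, 17, 21, 23, 25, 27, 29, 31, 33, 35, 37}


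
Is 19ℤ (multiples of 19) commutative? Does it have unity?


19ℤ is a commutative ring under +,× but has no multiplicative identity (1 ∉ 19ℤ); it has no zero divisors, but without unity it is not an integral domain
Commutative: Yes
Integral domain: No
Has unity: No

19ℤ (multiples of 19): Commutative=Yes, Unity=No


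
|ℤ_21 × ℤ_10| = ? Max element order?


|ℤ_21 × ℤ_10| = 21 × 10 = 210
Max element order = lcm(21,10) = 210
Cyclic? Yes (gcd=1)

|ℤ_21×ℤ_10| = 210, max element order = 210


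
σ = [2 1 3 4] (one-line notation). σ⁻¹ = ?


To find σ⁻¹, swap domain and range:
σ(1) = 2 → σ⁻¹(2) = 1
σ(2) = 1 → σ⁻¹(1) = 2
σ(3) = 3 → σ⁻¹(3) = 3
σ(4) = 4 → σ⁻¹(4) = 4

σ⁻¹ = [2 1 3 4]


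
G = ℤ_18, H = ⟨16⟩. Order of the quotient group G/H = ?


|⟨16⟩| = n / gcd(16, 18) = 18 / 2 = 9
H is normal (ℤ_18 is abelian).
|G/H| = |G| / |H| = 18 / 9 = 2

|G/H| = 2


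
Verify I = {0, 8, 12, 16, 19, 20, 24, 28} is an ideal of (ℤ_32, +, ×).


Check ideal conditions for I = {0, 8, 12, 16, 19, 20, 24, 28} in ℤ_32:
(1) I is an additive subgroup? No
(2) For r ∈ ℤ_32 and a ∈ I: r·a ∈ I? No  [counterexample: r=2, a=19, r·a mod 32 = 6 ∉ I]

No, I is not an ideal of ℤ_32


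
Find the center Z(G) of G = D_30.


Z(G) = {g ∈ G | gx = xg for all x ∈ G}
For even n, Z(D_n) = {e, r^(n/2)}: the 180° rotation r^15 commutes with every reflection and rotation

Z(D_30) = {e, r^15}


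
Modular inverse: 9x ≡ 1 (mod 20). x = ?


Use the extended Euclidean algorithm to write 1 = 9·s + 20·t; then s mod 20 is the inverse.
Euclidean algorithm:
  9 = 0·20 + 9
  20 = 2·9 + 2
  9 = 4·2 + 1
  2 = 2·1 + 0
gcd(9,20) = 1
Back-substitution gives: 9·(9) + 20·(-4) = 1
So 9⁻¹ ≡ 9 ≡ 9 (mod 20)
Check: 9 × 9 = 81 ≡ 1 (mod 20) ✓

9⁻¹ ≡ 9 (mod 20)


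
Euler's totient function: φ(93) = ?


Factor n: 93 = 3 × 31
φ(n) = n · ∏(1 - 1/p) over distinct primes p | n
φ(93) = 93 · (1 - 1/3) · (1 - 1/31) = 60

φ(93) = 60


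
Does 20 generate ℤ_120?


g generates ℤ_n iff gcd(g, n) = 1
gcd(20, 120) = 20
Since gcd = 20 ≠ 1, ⟨20⟩ has order 6 < 120, so 20 is not a generator.

No, 20 does not generate ℤ_120


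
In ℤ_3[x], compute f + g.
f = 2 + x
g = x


Add coefficients mod 3:
x^0: 2 + 0 = 2 (mod 3)
x^1: 1 + 1 = 2 (mod 3)
Result: 2 + 2x

f + g = 2 + 2x


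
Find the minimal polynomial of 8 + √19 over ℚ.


Let α = 8 + √19. Then α - 8 = √19, so (α - 8)² = 19, giving α² - 16α + 45 = 0. Degree 2 and α ∉ ℚ, so this is the minimal polynomial.

Minimal polynomial: x² - 16x + 45


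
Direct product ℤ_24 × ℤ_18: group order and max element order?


|ℤ_24 × ℤ_18| = 24 × 18 = 432
Max element order = lcm(24,18) = 72
Cyclic? No (gcd=6)

|ℤ_24×ℤ_18| = 432, max element order = 72


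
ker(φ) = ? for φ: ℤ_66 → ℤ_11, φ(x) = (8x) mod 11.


Kernel = preimage of identity
ker(φ) = {x ∈ ℤ_66 : 8x ≡ 0 (mod 11)}. Since 11 | 66, φ is well-defined. The kernel is the cyclic subgroup ⟨11⟩ of ℤ_66 (order 6), i.e. {0, 11, 22, 33, 44, 55}

ker(φ) = {0, 11, 22, 33, 44, 55}


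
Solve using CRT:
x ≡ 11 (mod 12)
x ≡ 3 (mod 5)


m₁ = 12, m₂ = 5, gcd = 1, so CRT applies. M = m₁·m₂ = 60
Let M₁ = M/m₁ = 5, M₂ = M/m₂ = 12
Find y₁ ≡ M₁⁻¹ (mod m₁): 5⁻¹ ≡ 5 (mod 12)
Find y₂ ≡ M₂⁻¹ (mod m₂): 12⁻¹ ≡ 3 (mod 5)
x = a₁·M₁·y₁ + a₂·M₂·y₂ = 11·5·5 + 3·12·3 = 383
Reduce mod 60: x ≡ 23
Check: 23 mod 12 = 11 ✓, 23 mod 5 = 3 ✓

x ≡ 23 (mod 60)


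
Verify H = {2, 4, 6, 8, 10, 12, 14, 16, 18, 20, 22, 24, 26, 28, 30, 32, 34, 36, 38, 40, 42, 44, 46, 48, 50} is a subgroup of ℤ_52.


Subgroup test for H = {2, 4, 6, 8, 10, 12, 14, 16, 18, 20, 22, 24, 26, 28, 30, 32, 34, 36, 38, 40, 42, 44, 46, 48, 50} in (ℤ_52, +):
(1) 0 ∈ H? No
(2) Closure: for all a,b ∈ H, (a+b) mod 52 ∈ H? No  [counterexample: 2 + 50 = 0 ∉ H]
(3) Inverses: for all a ∈ H, -a mod 52 ∈ H? Yes

No, H is not a subgroup of ℤ_52


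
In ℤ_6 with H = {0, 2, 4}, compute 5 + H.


5 + H = {5 + h (mod 6) : h ∈ H}
5+0=5, 5+2=1, 5+4=3
5 + H = {1, 3, 5} = 1 + H

5 + H = {1, 3, 5}


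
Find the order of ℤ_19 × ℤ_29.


|A × B| = |A| · |B|
|ℤ_19 × ℤ_29| = 19 × 29 = 551

|ℤ_19 × ℤ_29| = 551


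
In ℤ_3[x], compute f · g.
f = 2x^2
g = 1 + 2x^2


Expand and collect like terms; reduce coefficients mod 3:
x^0: 0·1 = 0 ≡ 0 (mod 3)
x^1: 0·0 + 0·1 = 0 ≡ 0 (mod 3)
x^2: 0·2 + 0·0 + 2·1 = 2 ≡ 2 (mod 3)
x^3: 0·2 + 2·0 = 0 ≡ 0 (mod 3)
x^4: 2·2 = 4 ≡ 1 (mod 3)
Result: 2x^2 + x^4

f · g = 2x^2 + x^4


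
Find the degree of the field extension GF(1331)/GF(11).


GF(1331) = GF(11^3), so the extension degree is 3

[GF(1331)/GF(11)] = 3


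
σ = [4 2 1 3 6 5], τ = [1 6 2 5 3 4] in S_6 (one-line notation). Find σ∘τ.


σ∘τ: apply τ first, then σ
1 →τ 1 →σ 4
2 →τ 6 →σ 5
3 →τ 2 →σ 2
4 →τ 5 →σ 6
5 →τ 3 →σ 1
6 →τ 4 →σ 3

σ∘τ = [4 5 2 6 1 3]


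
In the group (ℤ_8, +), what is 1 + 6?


Operation: addition mod 8
1 + 6 = (a + b) mod 8 with a = 1, b = 6

1 + 6 = 7


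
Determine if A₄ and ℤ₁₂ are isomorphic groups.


Comparing A₄ and ℤ₁₂:
A₄ is non-abelian, ℤ₁₂ is abelian

No, A₄ ≇ ℤ₁₂


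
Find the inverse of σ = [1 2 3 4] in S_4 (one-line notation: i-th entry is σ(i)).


To find σ⁻¹, swap domain and range:
σ(1) = 1 → σ⁻¹(1) = 1
σ(2) = 2 → σ⁻¹(2) = 2
σ(3) = 3 → σ⁻¹(3) = 3
σ(4) = 4 → σ⁻¹(4) = 4

σ⁻¹ = [1 2 3 4]


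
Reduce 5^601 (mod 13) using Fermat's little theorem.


Fermat's little theorem: if p is prime and gcd(a,p)=1, then a^(p-1) ≡ 1 (mod p)
p = 13 is prime, gcd(5,13) = 1
Reduce exponent: 601 mod 12 = 1
So 5^601 ≡ 5^1 (mod 13)
5^1 mod 13 = 5

5^601 ≡ 5 (mod 13)


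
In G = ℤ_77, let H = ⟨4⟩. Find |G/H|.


|⟨4⟩| = n / gcd(4, 77) = 77 / 1 = 77
H is normal (ℤ_77 is abelian).
|G/H| = |G| / |H| = 77 / 77 = 1

|G/H| = 1


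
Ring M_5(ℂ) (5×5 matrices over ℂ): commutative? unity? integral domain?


Matrix multiplication is non-commutative for n ≥ 2; the identity matrix I is the unity; singular matrices give zero divisors, so not an integral domain
Commutative: No
Integral domain: No
Has unity: Yes

M_5(ℂ) (5×5 matrices over ℂ): Commutative=No, Unity=Yes


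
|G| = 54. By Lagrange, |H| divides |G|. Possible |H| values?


Lagrange's theorem: |H| divides |G|
|G| = 54
Divisors of 54: 1, 2, 3, 6, 9, 18, 27, 54

Possible subgroup orders: {1, 2, 3, 6, 9, 18, 27, 54}


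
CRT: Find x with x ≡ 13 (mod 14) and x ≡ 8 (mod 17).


m₁ = 14, m₂ = 17, gcd = 1, so CRT applies. M = m₁·m₂ = 238
Let M₁ = M/m₁ = 17, M₂ = M/m₂ = 14
Find y₁ ≡ M₁⁻¹ (mod m₁): 17⁻¹ ≡ 5 (mod 14)
Find y₂ ≡ M₂⁻¹ (mod m₂): 14⁻¹ ≡ 11 (mod 17)
x = a₁·M₁·y₁ + a₂·M₂·y₂ = 13·17·5 + 8·14·11 = 2337
Reduce mod 238: x ≡ 195
Check: 195 mod 14 = 13 ✓, 195 mod 17 = 8 ✓

x ≡ 195 (mod 238)


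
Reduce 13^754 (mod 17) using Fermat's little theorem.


Fermat's little theorem: if p is prime and gcd(a,p)=1, then a^(p-1) ≡ 1 (mod p)
p = 17 is prime, gcd(13,17) = 1
Reduce exponent: 754 mod 16 = 2
So 13^754 ≡ 13^2 (mod 17)
13^2 mod 17 = 16

13^754 ≡ 16 (mod 17)


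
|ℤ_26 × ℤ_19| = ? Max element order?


|ℤ_26 × ℤ_19| = 26 × 19 = 494
Max element order = lcm(26,19) = 494
Cyclic? Yes (gcd=1)

|ℤ_26×ℤ_19| = 494, max element order = 494


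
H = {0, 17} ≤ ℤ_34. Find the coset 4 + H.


4 + H = {4 + h (mod 34) : h ∈ H}
4+0=4, 4+17=21

4 + H = {4, 21}


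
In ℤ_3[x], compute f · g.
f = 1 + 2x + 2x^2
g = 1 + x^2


Expand and collect like terms; reduce coefficients mod 3:
x^0: 1·1 = 1 ≡ 1 (mod 3)
x^1: 1·0 + 2·1 = 2 ≡ 2 (mod 3)
x^2: 1·1 + 2·0 + 2·1 = 3 ≡ 0 (mod 3)
x^3: 2·1 + 2·0 = 2 ≡ 2 (mod 3)
x^4: 2·1 = 2 ≡ 2 (mod 3)
Result: 1 + 2x + 2x^3 + 2x^4

f · g = 1 + 2x + 2x^3 + 2x^4


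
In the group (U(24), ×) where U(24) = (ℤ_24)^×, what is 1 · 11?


Operation: multiplication mod 24
1 · 11 = (a × b) mod 24 with a = 1, b = 11

1 · 11 = 11


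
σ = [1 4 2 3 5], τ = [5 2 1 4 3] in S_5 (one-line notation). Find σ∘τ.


σ∘τ: apply τ first, then σ
1 →τ 5 →σ 5
2 →τ 2 →σ 4
3 →τ 1 →σ 1
4 →τ 4 →σ 3
5 →τ 3 →σ 2

σ∘τ = [5 4 1 3 2]


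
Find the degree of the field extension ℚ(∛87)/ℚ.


∛87 has minimal polynomial x³ - 87 (irreducible over ℚ since 87 is not a perfect cube)

[ℚ(∛87)/ℚ] = 3


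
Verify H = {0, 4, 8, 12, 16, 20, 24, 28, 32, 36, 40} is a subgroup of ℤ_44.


Subgroup test for H = {0, 4, 8, 12, 16, 20, 24, 28, 32, 36, 40} in (ℤ_44, +):
(1) 0 ∈ H? Yes
(2) Closure: for all a,b ∈ H, (a+b) mod 44 ∈ H? Yes
(3) Inverses: for all a ∈ H, -a mod 44 ∈ H? Yes

Yes, H is a subgroup of ℤ_44


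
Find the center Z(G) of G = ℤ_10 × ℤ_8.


Z(G) = {g ∈ G | gx = xg for all x ∈ G}
Direct product of abelian groups is abelian, so Z(G) = G

Z(ℤ_10 × ℤ_8) = ℤ_10 × ℤ_8


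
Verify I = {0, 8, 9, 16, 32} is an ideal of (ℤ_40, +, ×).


Check ideal conditions for I = {0, 8, 9, 16, 32} in ℤ_40:
(1) I is an additive subgroup? No
(2) For r ∈ ℤ_40 and a ∈ I: r·a ∈ I? No  [counterexample: r=2, a=9, r·a mod 40 = 18 ∉ I]

No, I is not an ideal of ℤ_40


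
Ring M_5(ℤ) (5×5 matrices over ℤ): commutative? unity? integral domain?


Matrix multiplication is non-commutative for n ≥ 2; the identity matrix I is the unity; singular matrices give zero divisors, so not an integral domain
Commutative: No
Integral domain: No
Has unity: Yes

M_5(ℤ) (5×5 matrices over ℤ): Commutative=No, Unity=Yes


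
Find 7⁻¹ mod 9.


Use the extended Euclidean algorithm to write 1 = 7·s + 9·t; then s mod 9 is the inverse.
Euclidean algorithm:
  7 = 0·9 + 7
  9 = 1·7 + 2
  7 = 3·2 + 1
  2 = 2·1 + 0
gcd(7,9) = 1
Back-substitution gives: 7·(4) + 9·(-3) = 1
So 7⁻¹ ≡ 4 ≡ 4 (mod 9)
Check: 7 × 4 = 28 ≡ 1 (mod 9) ✓

7⁻¹ ≡ 4 (mod 9)


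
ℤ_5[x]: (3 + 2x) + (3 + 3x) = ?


Add coefficients mod 5:
x^0: 3 + 3 = 1 (mod 5)
x^1: 2 + 3 = 0 (mod 5)
Result: 1

f + g = 1
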